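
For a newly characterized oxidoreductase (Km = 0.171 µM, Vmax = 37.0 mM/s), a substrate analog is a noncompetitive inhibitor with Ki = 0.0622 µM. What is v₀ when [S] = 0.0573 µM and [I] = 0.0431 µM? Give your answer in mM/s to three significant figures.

α = 1 + [I]/Ki = 1 + 0.0431/0.0622 = 1.693.
For a noncompetitive inhibitor, Vmax is reduced to Vmax/α while Km is unchanged: Km,app = 0.171 µM, Vmax,app = 21.9 mM/s.
v = Vmax,app·[S]/(Km,app + [S]) = 21.9 × 0.0573/(0.171 + 0.0573) = 5.49 mM/s.

5.49 mM/s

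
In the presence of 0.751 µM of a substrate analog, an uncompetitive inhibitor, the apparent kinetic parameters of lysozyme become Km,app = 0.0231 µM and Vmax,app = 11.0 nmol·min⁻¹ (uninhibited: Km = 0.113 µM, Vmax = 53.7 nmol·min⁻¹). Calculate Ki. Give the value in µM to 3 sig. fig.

Uncompetitive: Vmax,app = Vmax/α (and Km,app = Km/α) with α = 1 + [I]/Ki.
α = Vmax/Vmax,app = 53.7/11.0 = 4.882.
Ki = [I]/(α − 1) = 0.751/3.882 = 0.193 µM.

0.193 µM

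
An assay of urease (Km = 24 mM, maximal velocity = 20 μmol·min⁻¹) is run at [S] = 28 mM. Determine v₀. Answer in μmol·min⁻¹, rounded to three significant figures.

v = Vmax·[S]/(Km + [S]) = 20 × 28 / (24 + 28)
  = 560.0 / 52.00 = 10.8 μmol·min⁻¹.

10.8 μmol·min⁻¹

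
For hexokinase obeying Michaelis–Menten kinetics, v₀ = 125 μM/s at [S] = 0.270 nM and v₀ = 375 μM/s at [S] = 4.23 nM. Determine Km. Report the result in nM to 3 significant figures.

In reciprocal form, 1/v = (Km/Vmax)·(1/[S]) + 1/Vmax. The two points give (1/[S], 1/v) = (3.704, 0.008000) and (0.2364, 0.002667).
Slope = (0.008000 − 0.002667)/(3.704 − 0.2364) = 0.001538; intercept = 0.008000 − 0.001538×3.704 = 0.002303.
Vmax = 1/intercept = 434 μM/s; Km = slope × Vmax = 0.001538 × 434 = 0.668 nM.

0.668 nM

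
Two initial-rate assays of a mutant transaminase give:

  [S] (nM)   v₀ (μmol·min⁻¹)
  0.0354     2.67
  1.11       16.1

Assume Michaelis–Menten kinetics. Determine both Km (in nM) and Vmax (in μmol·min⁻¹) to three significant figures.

Km = 0.220 nM; Vmax = 19.3 μmol·min⁻¹

From v = Vmax[S]/(Km+[S]), each point gives Vmax = v(Km+[S])/[S].
Equating: 2.67(Km+0.0354)/0.0354 = 16.1(Km+1.11)/1.11.
75.42·Km + 2.67 = 14.50·Km + 16.1, so (75.42 − 14.50)·Km = 16.1 − 2.67.
Km = 13.43/60.92 = 0.220 nM; then Vmax = 2.67(0.220+0.0354)/0.0354 = 19.3 μmol·min⁻¹.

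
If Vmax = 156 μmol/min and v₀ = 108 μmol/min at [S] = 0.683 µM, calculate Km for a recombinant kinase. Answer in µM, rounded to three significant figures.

v/Vmax = 108/156 = 0.6923 = [S]/(Km+[S]).
So Km + [S] = [S]/0.6923 = 0.9866 µM, giving Km = 0.9866 − 0.683 = 0.304 µM.

0.304 µM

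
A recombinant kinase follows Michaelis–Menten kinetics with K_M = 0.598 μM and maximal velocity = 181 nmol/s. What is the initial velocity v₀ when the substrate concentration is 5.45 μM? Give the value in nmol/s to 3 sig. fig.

v = Vmax·[S]/(Km + [S]) = 181 × 5.45 / (0.598 + 5.45)
  = 986.4 / 6.048 = 163 nmol/s.

163 nmol/s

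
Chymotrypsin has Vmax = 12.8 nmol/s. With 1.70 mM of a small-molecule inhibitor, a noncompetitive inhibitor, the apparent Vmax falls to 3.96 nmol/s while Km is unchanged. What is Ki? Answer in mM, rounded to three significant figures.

0.762 mM

Noncompetitive: Vmax,app = Vmax/α with α = 1 + [I]/Ki.
α = Vmax/Vmax,app = 12.8/3.96 = 3.232.
Ki = [I]/(α − 1) = 1.70/2.232 = 0.762 mM.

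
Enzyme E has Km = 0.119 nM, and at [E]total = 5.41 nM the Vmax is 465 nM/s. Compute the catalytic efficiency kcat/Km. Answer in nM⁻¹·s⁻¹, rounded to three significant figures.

722 nM⁻¹·s⁻¹

kcat = Vmax/[E]total = 465/5.41 = 86.0 s⁻¹.
kcat/Km = 86.0/0.119 = 722 nM⁻¹·s⁻¹.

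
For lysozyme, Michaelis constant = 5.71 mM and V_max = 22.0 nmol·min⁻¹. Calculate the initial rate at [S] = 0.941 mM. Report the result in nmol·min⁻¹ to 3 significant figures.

v = Vmax·[S]/(Km + [S]) = 22.0 × 0.941 / (5.71 + 0.941)
  = 20.70 / 6.651 = 3.11 nmol·min⁻¹.

3.11 nmol·min⁻¹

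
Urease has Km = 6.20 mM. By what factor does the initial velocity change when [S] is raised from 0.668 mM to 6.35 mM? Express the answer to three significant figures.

Since Vmax cancels, v₂/v₁ = [S]₂(Km+[S]₁) / [S]₁(Km+[S]₂).
= 6.35×(6.20+0.668) / (0.668×(6.20+6.35)) = 43.61/8.383 = 5.20.

5.20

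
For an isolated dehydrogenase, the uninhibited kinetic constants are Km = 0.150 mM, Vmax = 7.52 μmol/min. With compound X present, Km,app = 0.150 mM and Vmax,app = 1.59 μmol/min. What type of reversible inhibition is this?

Vmax decreases (7.52 → 1.59 μmol/min) while Km is unchanged — pure noncompetitive inhibition.

noncompetitive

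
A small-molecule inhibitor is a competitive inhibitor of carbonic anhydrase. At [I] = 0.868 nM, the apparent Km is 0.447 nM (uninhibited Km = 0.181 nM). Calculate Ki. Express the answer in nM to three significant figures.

0.591 nM

Competitive: Km,app = α·Km with α = 1 + [I]/Ki.
α = Km,app/Km = 0.447/0.181 = 2.470.
Since α = 1 + [I]/Ki, [I]/Ki = 2.470 − 1 = 1.470 and Ki = 0.868/1.470 = 0.591 nM.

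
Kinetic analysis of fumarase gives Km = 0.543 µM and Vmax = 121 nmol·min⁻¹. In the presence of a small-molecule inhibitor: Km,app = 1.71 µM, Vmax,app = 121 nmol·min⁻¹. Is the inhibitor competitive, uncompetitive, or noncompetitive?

competitive

Km increases (0.543 → 1.71 µM) while Vmax is unchanged — the hallmark of competitive inhibition.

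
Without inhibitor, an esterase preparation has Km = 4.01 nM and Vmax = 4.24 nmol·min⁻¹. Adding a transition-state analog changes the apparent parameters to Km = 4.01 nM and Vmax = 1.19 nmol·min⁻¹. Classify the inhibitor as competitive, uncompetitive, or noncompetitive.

noncompetitive

Vmax decreases (4.24 → 1.19 nmol·min⁻¹) while Km is unchanged — pure noncompetitive inhibition.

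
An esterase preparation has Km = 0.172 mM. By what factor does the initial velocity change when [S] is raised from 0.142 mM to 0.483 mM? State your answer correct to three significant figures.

Since Vmax cancels, v₂/v₁ = [S]₂(Km+[S]₁) / [S]₁(Km+[S]₂).
= 0.483×(0.172+0.142) / (0.142×(0.172+0.483)) = 0.1517/0.09301 = 1.63.

1.63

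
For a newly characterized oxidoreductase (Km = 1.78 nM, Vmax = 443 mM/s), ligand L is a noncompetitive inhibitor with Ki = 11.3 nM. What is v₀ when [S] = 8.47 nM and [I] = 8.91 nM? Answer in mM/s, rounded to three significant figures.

205 mM/s

α = 1 + [I]/Ki = 1 + 8.91/11.3 = 1.788.
For a noncompetitive inhibitor, Vmax is reduced to Vmax/α while Km is unchanged: Km,app = 1.78 nM, Vmax,app = 248 mM/s.
v = Vmax,app·[S]/(Km,app + [S]) = 248 × 8.47/(1.78 + 8.47) = 205 mM/s.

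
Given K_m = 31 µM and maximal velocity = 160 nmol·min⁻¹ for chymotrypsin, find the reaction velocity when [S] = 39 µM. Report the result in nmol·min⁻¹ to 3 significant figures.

89.1 nmol·min⁻¹

[S]/(Km+[S]) = 39/70.00 = 0.5571, the fractional saturation.
v = 0.5571 × Vmax = 0.5571 × 160 = 89.1 nmol·min⁻¹.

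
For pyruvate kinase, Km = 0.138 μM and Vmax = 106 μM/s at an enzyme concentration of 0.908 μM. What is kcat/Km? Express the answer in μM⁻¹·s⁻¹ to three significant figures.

kcat = Vmax/[E]total = 106/0.908 = 117 s⁻¹.
kcat/Km = 117/0.138 = 846 μM⁻¹·s⁻¹.

846 μM⁻¹·s⁻¹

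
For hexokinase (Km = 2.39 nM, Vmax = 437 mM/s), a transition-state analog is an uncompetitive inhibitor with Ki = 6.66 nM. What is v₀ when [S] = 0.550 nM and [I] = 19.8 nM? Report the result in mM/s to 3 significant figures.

α = 1 + [I]/Ki = 1 + 19.8/6.66 = 3.973.
For an uncompetitive inhibitor, both parameters are divided by α, giving Vmax/α and Km/α: Km,app = 0.602 nM, Vmax,app = 110 mM/s.
v = Vmax,app·[S]/(Km,app + [S]) = 110 × 0.550/(0.602 + 0.550) = 52.5 mM/s.

52.5 mM/s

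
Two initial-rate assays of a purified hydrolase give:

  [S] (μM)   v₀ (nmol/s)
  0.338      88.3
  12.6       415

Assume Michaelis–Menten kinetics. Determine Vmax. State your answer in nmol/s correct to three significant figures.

From v = Vmax[S]/(Km+[S]), each point gives Vmax = v(Km+[S])/[S].
Equating: 88.3(Km+0.338)/0.338 = 415(Km+12.6)/12.6.
261.2·Km + 88.3 = 32.94·Km + 415, so (261.2 − 32.94)·Km = 415 − 88.3.
Km = 326.7/228.3 = 1.43 μM; then Vmax = 88.3(1.43+0.338)/0.338 = 462 nmol/s.

462 nmol/s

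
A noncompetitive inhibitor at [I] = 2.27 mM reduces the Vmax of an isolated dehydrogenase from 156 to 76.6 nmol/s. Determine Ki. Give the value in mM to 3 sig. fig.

2.19 mM

Noncompetitive: Vmax,app = Vmax/α with α = 1 + [I]/Ki.
α = Vmax/Vmax,app = 156/76.6 = 2.037.
Since α = 1 + [I]/Ki, [I]/Ki = 2.037 − 1 = 1.037 and Ki = 2.27/1.037 = 2.19 mM.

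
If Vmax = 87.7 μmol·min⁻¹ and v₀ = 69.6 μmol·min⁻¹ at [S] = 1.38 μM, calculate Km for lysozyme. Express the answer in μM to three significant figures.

0.359 μM

v/Vmax = 69.6/87.7 = 0.7936 = [S]/(Km+[S]).
So Km + [S] = [S]/0.7936 = 1.739 μM, giving Km = 1.739 − 1.38 = 0.359 μM.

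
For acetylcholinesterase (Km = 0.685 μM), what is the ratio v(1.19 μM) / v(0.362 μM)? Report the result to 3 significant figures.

Since Vmax cancels, v₂/v₁ = [S]₂(Km+[S]₁) / [S]₁(Km+[S]₂).
= 1.19×(0.685+0.362) / (0.362×(0.685+1.19)) = 1.246/0.6788 = 1.84.

1.84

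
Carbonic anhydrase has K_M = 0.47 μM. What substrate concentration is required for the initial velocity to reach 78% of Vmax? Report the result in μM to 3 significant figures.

1.67 μM

v/Vmax = [S]/(Km+[S]) = 0.78, so [S] = Km·0.78/(1 − 0.78) = 0.47 × 3.545.
[S] = 1.67 μM.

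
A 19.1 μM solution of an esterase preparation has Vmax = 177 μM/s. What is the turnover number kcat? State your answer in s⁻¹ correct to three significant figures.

kcat = Vmax/[E]total = 177 μM/s / 19.1 μM = 9.27 s⁻¹.

9.27 s⁻¹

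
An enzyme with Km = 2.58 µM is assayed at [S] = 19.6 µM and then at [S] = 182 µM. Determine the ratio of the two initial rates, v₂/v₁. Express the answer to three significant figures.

Since Vmax cancels, v₂/v₁ = [S]₂(Km+[S]₁) / [S]₁(Km+[S]₂).
= 182×(2.58+19.6) / (19.6×(2.58+182)) = 4037/3618 = 1.12.

1.12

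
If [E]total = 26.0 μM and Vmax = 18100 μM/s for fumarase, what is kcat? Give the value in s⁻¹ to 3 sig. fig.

kcat = Vmax/[E]total = 18100 μM/s / 26.0 μM = 696 s⁻¹.

696 s⁻¹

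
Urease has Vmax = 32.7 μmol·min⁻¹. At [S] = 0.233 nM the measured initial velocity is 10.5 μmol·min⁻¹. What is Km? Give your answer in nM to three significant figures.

From v = Vmax[S]/(Km+[S]), Km = [S](Vmax − v)/v.
Km = 0.233 × (32.7 − 10.5) / 10.5 = 5.173/10.5 = 0.493 nM.

0.493 nM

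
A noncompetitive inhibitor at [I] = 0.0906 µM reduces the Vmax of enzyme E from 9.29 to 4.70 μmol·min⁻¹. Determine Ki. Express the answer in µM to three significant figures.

0.0928 µM

Noncompetitive: Vmax,app = Vmax/α with α = 1 + [I]/Ki.
α = Vmax/Vmax,app = 9.29/4.70 = 1.977.
Ki = [I]/(α − 1) = 0.0906/0.9766 = 0.0928 µM.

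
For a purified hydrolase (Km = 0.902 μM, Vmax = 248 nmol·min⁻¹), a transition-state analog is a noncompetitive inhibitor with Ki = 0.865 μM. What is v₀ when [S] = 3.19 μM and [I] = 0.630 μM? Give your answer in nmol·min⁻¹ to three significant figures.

α = 1 + [I]/Ki = 1 + 0.630/0.865 = 1.728.
For a noncompetitive inhibitor, Vmax is reduced to Vmax/α while Km is unchanged: Km,app = 0.902 μM, Vmax,app = 143 nmol·min⁻¹.
v = Vmax,app·[S]/(Km,app + [S]) = 143 × 3.19/(0.902 + 3.19) = 112 nmol·min⁻¹.

112 nmol·min⁻¹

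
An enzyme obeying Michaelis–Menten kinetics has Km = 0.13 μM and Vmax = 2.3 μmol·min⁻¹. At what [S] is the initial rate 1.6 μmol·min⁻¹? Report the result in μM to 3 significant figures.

The required fractional saturation is v/Vmax = 1.6/2.3 = 0.6957.
Then [S]/(Km+[S]) = 0.6957 ⇒ [S] = 0.13 × 0.6957/(1 − 0.6957) = 0.297 μM.

0.297 μM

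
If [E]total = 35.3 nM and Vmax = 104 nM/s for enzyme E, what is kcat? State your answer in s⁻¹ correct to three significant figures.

kcat = Vmax/[E]total = 104 nM/s / 35.3 nM = 2.95 s⁻¹.

2.95 s⁻¹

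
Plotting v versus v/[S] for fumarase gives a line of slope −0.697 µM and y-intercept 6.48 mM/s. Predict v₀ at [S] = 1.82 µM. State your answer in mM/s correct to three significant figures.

4.69 mM/s

In the Eadie–Hofstee form v = Vmax − Km·(v/[S]), the slope is −Km and the intercept is Vmax, so Km = 0.697 µM and Vmax = 6.48 mM/s.
v = 6.48 × 1.82/(0.697 + 1.82) = 4.69 mM/s.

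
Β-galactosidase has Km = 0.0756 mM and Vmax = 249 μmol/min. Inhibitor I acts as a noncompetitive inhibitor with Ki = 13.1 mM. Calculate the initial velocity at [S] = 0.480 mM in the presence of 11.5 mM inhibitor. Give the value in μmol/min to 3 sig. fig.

With α = 1 + [I]/Ki = 1 + 11.5/13.1 = 1.878, the noncompetitive rate law is v = (Vmax/α)·[S] / (Km + [S]).
v = (249/1.878)×0.480 / (0.0756 + 0.480) = 63.65/0.5556 = 115 μmol/min.

115 μmol/min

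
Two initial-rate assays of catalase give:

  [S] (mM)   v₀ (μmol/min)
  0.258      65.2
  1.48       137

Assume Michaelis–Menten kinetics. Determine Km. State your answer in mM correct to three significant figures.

From v = Vmax[S]/(Km+[S]), each point gives Vmax = v(Km+[S])/[S].
Equating: 65.2(Km+0.258)/0.258 = 137(Km+1.48)/1.48.
252.7·Km + 65.2 = 92.57·Km + 137, so (252.7 − 92.57)·Km = 137 − 65.2.
Km = 71.80/160.1 = 0.448 mM; then Vmax = 65.2(0.448+0.258)/0.258 = 179 μmol/min.

0.448 mM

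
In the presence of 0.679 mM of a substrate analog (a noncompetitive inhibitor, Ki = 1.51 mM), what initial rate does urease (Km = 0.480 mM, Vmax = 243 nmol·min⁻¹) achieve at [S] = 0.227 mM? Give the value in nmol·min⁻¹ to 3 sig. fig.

53.8 nmol·min⁻¹

α = 1 + [I]/Ki = 1 + 0.679/1.51 = 1.450.
For a noncompetitive inhibitor, Vmax is reduced to Vmax/α while Km is unchanged: Km,app = 0.480 mM, Vmax,app = 168 nmol·min⁻¹.
v = Vmax,app·[S]/(Km,app + [S]) = 168 × 0.227/(0.480 + 0.227) = 53.8 nmol·min⁻¹.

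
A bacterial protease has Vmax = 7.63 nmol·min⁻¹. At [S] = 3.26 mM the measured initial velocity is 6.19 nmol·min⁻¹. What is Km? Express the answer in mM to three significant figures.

From v = Vmax[S]/(Km+[S]), Km = [S](Vmax − v)/v.
Km = 3.26 × (7.63 − 6.19) / 6.19 = 4.694/6.19 = 0.758 mM.

0.758 mM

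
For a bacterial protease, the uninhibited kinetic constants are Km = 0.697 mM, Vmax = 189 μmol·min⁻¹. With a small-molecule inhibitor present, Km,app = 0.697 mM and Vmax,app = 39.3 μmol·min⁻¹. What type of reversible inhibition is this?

Vmax decreases (189 → 39.3 μmol·min⁻¹) while Km is unchanged — pure noncompetitive inhibition.

noncompetitive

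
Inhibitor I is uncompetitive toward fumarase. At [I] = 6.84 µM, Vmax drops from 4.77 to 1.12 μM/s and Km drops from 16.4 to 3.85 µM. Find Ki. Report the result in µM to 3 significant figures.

Uncompetitive: Vmax,app = Vmax/α (and Km,app = Km/α) with α = 1 + [I]/Ki.
α = Vmax/Vmax,app = 4.77/1.12 = 4.259.
Ki = [I]/(α − 1) = 6.84/3.259 = 2.10 µM.

2.10 µM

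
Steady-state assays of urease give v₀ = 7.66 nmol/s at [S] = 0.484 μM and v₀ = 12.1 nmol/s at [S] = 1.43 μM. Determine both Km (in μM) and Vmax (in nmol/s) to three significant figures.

Km = 0.603 μM; Vmax = 17.2 nmol/s

In reciprocal form, 1/v = (Km/Vmax)·(1/[S]) + 1/Vmax. The two points give (1/[S], 1/v) = (2.066, 0.1305) and (0.6993, 0.08264).
Slope = (0.1305 − 0.08264)/(2.066 − 0.6993) = 0.03505; intercept = 0.1305 − 0.03505×2.066 = 0.05814.
Vmax = 1/intercept = 17.2 nmol/s; Km = slope × Vmax = 0.03505 × 17.2 = 0.603 μM.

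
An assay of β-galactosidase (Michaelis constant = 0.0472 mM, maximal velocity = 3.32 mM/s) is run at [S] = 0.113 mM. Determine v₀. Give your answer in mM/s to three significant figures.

[S]/(Km+[S]) = 0.113/0.1602 = 0.7054, the fractional saturation.
v = 0.7054 × Vmax = 0.7054 × 3.32 = 2.34 mM/s.

2.34 mM/s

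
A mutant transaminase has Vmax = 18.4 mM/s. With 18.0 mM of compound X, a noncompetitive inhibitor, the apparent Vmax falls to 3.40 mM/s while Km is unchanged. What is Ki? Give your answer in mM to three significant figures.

4.08 mM

Noncompetitive: Vmax,app = Vmax/α with α = 1 + [I]/Ki.
α = Vmax/Vmax,app = 18.4/3.40 = 5.412.
Since α = 1 + [I]/Ki, [I]/Ki = 5.412 − 1 = 4.412 and Ki = 18.0/4.412 = 4.08 mM.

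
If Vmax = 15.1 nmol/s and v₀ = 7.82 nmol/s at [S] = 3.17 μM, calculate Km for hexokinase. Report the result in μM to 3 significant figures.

2.95 μM

v/Vmax = 7.82/15.1 = 0.5179 = [S]/(Km+[S]).
So Km + [S] = [S]/0.5179 = 6.121 μM, giving Km = 6.121 − 3.17 = 2.95 μM.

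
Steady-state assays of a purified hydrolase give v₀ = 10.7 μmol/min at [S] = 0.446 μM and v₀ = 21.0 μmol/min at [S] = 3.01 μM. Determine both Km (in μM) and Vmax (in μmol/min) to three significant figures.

Km = 0.605 μM; Vmax = 25.2 μmol/min

From v = Vmax[S]/(Km+[S]), each point gives Vmax = v(Km+[S])/[S].
Equating: 10.7(Km+0.446)/0.446 = 21.0(Km+3.01)/3.01.
23.99·Km + 10.7 = 6.977·Km + 21.0, so (23.99 − 6.977)·Km = 21.0 − 10.7.
Km = 10.30/17.01 = 0.605 μM; then Vmax = 10.7(0.605+0.446)/0.446 = 25.2 μmol/min.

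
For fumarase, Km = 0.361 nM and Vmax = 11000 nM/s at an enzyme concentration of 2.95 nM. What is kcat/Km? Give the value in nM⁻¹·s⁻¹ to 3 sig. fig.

10300 nM⁻¹·s⁻¹

kcat = Vmax/[E]total = 11000/2.95 = 3730 s⁻¹.
kcat/Km = 3730/0.361 = 10300 nM⁻¹·s⁻¹.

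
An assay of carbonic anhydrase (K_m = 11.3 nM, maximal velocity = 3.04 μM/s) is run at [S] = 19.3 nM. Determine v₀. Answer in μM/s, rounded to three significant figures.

1.92 μM/s

[S]/(Km+[S]) = 19.3/30.60 = 0.6307, the fractional saturation.
v = 0.6307 × Vmax = 0.6307 × 3.04 = 1.92 μM/s.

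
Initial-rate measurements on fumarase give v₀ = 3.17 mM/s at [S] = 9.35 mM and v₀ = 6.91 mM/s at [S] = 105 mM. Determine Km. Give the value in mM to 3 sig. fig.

In reciprocal form, 1/v = (Km/Vmax)·(1/[S]) + 1/Vmax. The two points give (1/[S], 1/v) = (0.1070, 0.3155) and (0.009524, 0.1447).
Slope = (0.3155 − 0.1447)/(0.1070 − 0.009524) = 1.752; intercept = 0.3155 − 1.752×0.1070 = 0.1280.
Vmax = 1/intercept = 7.81 mM/s; Km = slope × Vmax = 1.752 × 7.81 = 13.7 mM.

13.7 mM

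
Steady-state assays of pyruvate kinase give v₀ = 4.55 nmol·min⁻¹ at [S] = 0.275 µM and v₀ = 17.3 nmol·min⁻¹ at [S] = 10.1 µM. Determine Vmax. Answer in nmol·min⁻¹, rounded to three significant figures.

18.8 nmol·min⁻¹

In reciprocal form, 1/v = (Km/Vmax)·(1/[S]) + 1/Vmax. The two points give (1/[S], 1/v) = (3.636, 0.2198) and (0.09901, 0.05780).
Slope = (0.2198 − 0.05780)/(3.636 − 0.09901) = 0.04579; intercept = 0.2198 − 0.04579×3.636 = 0.05327.
Vmax = 1/intercept = 18.8 nmol·min⁻¹; Km = slope × Vmax = 0.04579 × 18.8 = 0.860 µM.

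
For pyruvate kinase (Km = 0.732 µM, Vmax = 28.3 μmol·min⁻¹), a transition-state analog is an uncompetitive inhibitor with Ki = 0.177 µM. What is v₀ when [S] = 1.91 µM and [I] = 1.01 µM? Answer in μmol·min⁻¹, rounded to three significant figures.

3.99 μmol·min⁻¹

With α = 1 + [I]/Ki = 1 + 1.01/0.177 = 6.706, the uncompetitive rate law is v = (Vmax/α)·[S] / (Km/α + [S]).
v = (28.3/6.706)×1.91 / (0.732/6.706 + 1.91) = 8.060/2.019 = 3.99 μmol·min⁻¹.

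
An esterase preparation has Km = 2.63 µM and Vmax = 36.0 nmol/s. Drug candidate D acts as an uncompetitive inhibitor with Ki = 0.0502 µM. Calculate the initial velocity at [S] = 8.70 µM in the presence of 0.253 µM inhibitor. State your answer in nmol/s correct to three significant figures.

5.68 nmol/s

α = 1 + [I]/Ki = 1 + 0.253/0.0502 = 6.040.
For an uncompetitive inhibitor, both parameters are divided by α, giving Vmax/α and Km/α: Km,app = 0.435 µM, Vmax,app = 5.96 nmol/s.
v = Vmax,app·[S]/(Km,app + [S]) = 5.96 × 8.70/(0.435 + 8.70) = 5.68 nmol/s.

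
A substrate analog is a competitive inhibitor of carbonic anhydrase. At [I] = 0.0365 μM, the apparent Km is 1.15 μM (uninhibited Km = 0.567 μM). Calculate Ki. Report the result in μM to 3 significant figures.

0.0355 μM

Competitive: Km,app = α·Km with α = 1 + [I]/Ki.
α = Km,app/Km = 1.15/0.567 = 2.028.
Ki = [I]/(α − 1) = 0.0365/1.028 = 0.0355 μM.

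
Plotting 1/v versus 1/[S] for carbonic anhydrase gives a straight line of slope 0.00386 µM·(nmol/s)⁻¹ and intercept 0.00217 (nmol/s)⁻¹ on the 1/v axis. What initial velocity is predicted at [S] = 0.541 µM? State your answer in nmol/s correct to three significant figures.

The y-intercept is 1/Vmax, so Vmax = 1/0.00217 = 461 nmol/s.
The slope is Km/Vmax, so Km = 0.00386 × 461 = 1.78 µM.
Then v = 461 × 0.541/(1.78 + 0.541) = 107 nmol/s.

107 nmol/s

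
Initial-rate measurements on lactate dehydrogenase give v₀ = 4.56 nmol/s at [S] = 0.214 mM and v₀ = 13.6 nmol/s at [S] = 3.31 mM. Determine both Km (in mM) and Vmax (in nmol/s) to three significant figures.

Km = 0.526 mM; Vmax = 15.8 nmol/s

From v = Vmax[S]/(Km+[S]), each point gives Vmax = v(Km+[S])/[S].
Equating: 4.56(Km+0.214)/0.214 = 13.6(Km+3.31)/3.31.
21.31·Km + 4.56 = 4.109·Km + 13.6, so (21.31 − 4.109)·Km = 13.6 − 4.56.
Km = 9.040/17.20 = 0.526 mM; then Vmax = 4.56(0.526+0.214)/0.214 = 15.8 nmol/s.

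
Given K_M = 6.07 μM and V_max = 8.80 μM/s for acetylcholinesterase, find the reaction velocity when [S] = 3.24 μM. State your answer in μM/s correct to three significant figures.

3.06 μM/s

v = Vmax·[S]/(Km + [S]) = 8.80 × 3.24 / (6.07 + 3.24)
  = 28.51 / 9.310 = 3.06 μM/s.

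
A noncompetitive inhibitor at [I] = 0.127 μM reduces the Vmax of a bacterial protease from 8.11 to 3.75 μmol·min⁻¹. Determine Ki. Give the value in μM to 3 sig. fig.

Noncompetitive: Vmax,app = Vmax/α with α = 1 + [I]/Ki.
α = Vmax/Vmax,app = 8.11/3.75 = 2.163.
Since α = 1 + [I]/Ki, [I]/Ki = 2.163 − 1 = 1.163 and Ki = 0.127/1.163 = 0.109 μM.

0.109 μM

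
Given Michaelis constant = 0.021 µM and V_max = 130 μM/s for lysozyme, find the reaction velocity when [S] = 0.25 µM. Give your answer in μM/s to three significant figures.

120 μM/s

v = Vmax·[S]/(Km + [S]) = 130 × 0.25 / (0.021 + 0.25)
  = 32.50 / 0.2710 = 120 μM/s.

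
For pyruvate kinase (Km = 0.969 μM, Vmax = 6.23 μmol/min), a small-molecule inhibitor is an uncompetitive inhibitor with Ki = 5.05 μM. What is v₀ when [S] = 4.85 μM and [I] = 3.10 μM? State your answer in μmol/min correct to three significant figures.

With α = 1 + [I]/Ki = 1 + 3.10/5.05 = 1.614, the uncompetitive rate law is v = (Vmax/α)·[S] / (Km/α + [S]).
v = (6.23/1.614)×4.85 / (0.969/1.614 + 4.85) = 18.72/5.450 = 3.44 μmol/min.

3.44 μmol/min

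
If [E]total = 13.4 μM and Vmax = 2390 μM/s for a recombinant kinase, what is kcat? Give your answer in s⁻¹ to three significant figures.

kcat = Vmax/[E]total = 2390 μM/s / 13.4 μM = 178 s⁻¹.

178 s⁻¹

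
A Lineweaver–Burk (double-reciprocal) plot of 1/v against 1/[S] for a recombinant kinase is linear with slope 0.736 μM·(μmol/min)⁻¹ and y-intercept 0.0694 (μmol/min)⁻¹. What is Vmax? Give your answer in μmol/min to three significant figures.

14.4 μmol/min

The y-intercept of a Lineweaver–Burk plot equals 1/Vmax, so Vmax = 1/0.0694 = 14.4 μmol/min.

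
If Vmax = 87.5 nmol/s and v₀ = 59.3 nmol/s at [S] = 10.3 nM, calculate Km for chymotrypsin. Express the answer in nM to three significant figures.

4.90 nM

From v = Vmax[S]/(Km+[S]), Km = [S](Vmax − v)/v.
Km = 10.3 × (87.5 − 59.3) / 59.3 = 290.5/59.3 = 4.90 nM.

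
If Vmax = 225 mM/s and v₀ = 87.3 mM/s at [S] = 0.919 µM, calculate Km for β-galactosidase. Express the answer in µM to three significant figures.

v/Vmax = 87.3/225 = 0.3880 = [S]/(Km+[S]).
So Km + [S] = [S]/0.3880 = 2.369 µM, giving Km = 2.369 − 0.919 = 1.45 µM.

1.45 µM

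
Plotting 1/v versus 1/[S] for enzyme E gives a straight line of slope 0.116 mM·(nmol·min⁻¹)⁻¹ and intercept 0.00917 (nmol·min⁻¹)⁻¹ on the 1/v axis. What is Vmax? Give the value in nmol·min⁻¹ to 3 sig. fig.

The y-intercept of a Lineweaver–Burk plot equals 1/Vmax, so Vmax = 1/0.00917 = 109 nmol·min⁻¹.

109 nmol·min⁻¹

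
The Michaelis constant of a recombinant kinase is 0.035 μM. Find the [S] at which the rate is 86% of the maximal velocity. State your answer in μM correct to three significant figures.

v/Vmax = [S]/(Km+[S]) = 0.86, so [S] = Km·0.86/(1 − 0.86) = 0.035 × 6.143.
[S] = 0.215 μM.

0.215 μM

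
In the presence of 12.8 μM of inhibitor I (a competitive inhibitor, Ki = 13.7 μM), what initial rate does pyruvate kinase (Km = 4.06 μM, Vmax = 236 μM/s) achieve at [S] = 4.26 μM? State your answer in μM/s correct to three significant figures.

83.0 μM/s

α = 1 + [I]/Ki = 1 + 12.8/13.7 = 1.934.
For a competitive inhibitor, Vmax is unchanged and the apparent Km becomes α·Km: Km,app = 7.85 μM, Vmax,app = 236 μM/s.
v = Vmax,app·[S]/(Km,app + [S]) = 236 × 4.26/(7.85 + 4.26) = 83.0 μM/s.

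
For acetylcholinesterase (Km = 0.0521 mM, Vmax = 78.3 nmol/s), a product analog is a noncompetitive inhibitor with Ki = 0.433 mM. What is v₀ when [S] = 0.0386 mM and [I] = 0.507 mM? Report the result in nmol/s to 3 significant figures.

15.3 nmol/s

With α = 1 + [I]/Ki = 1 + 0.507/0.433 = 2.171, the noncompetitive rate law is v = (Vmax/α)·[S] / (Km + [S]).
v = (78.3/2.171)×0.0386 / (0.0521 + 0.0386) = 1.392/0.09070 = 15.3 nmol/s.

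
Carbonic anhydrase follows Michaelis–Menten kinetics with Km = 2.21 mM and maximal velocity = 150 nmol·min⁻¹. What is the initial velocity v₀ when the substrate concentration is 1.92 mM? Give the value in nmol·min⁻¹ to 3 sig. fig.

[S]/(Km+[S]) = 1.92/4.130 = 0.4649, the fractional saturation.
v = 0.4649 × Vmax = 0.4649 × 150 = 69.7 nmol·min⁻¹.

69.7 nmol·min⁻¹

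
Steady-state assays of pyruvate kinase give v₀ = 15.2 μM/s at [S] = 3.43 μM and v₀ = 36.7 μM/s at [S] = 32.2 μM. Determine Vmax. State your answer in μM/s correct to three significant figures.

From v = Vmax[S]/(Km+[S]), each point gives Vmax = v(Km+[S])/[S].
Equating: 15.2(Km+3.43)/3.43 = 36.7(Km+32.2)/32.2.
4.431·Km + 15.2 = 1.140·Km + 36.7, so (4.431 − 1.140)·Km = 36.7 − 15.2.
Km = 21.50/3.292 = 6.53 μM; then Vmax = 15.2(6.53+3.43)/3.43 = 44.1 μM/s.

44.1 μM/s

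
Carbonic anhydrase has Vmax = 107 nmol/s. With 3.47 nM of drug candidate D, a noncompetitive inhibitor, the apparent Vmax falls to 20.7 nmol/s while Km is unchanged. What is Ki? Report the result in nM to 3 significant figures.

Noncompetitive: Vmax,app = Vmax/α with α = 1 + [I]/Ki.
α = Vmax/Vmax,app = 107/20.7 = 5.169.
Ki = [I]/(α − 1) = 3.47/4.169 = 0.832 nM.

0.832 nM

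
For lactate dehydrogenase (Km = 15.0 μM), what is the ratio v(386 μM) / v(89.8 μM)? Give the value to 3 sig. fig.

1.12

Since Vmax cancels, v₂/v₁ = [S]₂(Km+[S]₁) / [S]₁(Km+[S]₂).
= 386×(15.0+89.8) / (89.8×(15.0+386)) = 40450/36010 = 1.12.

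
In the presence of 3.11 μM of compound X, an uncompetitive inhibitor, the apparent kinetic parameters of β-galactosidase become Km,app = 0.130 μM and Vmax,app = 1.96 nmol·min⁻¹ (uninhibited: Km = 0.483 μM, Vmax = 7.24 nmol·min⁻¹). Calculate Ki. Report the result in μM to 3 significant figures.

Uncompetitive: Vmax,app = Vmax/α (and Km,app = Km/α) with α = 1 + [I]/Ki.
α = Vmax/Vmax,app = 7.24/1.96 = 3.694.
Since α = 1 + [I]/Ki, [I]/Ki = 3.694 − 1 = 2.694 and Ki = 3.11/2.694 = 1.15 μM.

1.15 μM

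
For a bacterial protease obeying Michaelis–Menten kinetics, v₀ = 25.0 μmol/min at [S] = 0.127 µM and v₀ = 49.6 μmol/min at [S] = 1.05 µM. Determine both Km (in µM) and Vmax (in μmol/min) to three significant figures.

In reciprocal form, 1/v = (Km/Vmax)·(1/[S]) + 1/Vmax. The two points give (1/[S], 1/v) = (7.874, 0.04000) and (0.9524, 0.02016).
Slope = (0.04000 − 0.02016)/(7.874 − 0.9524) = 0.002866; intercept = 0.04000 − 0.002866×7.874 = 0.01743.
Vmax = 1/intercept = 57.4 μmol/min; Km = slope × Vmax = 0.002866 × 57.4 = 0.164 µM.

Km = 0.164 µM; Vmax = 57.4 μmol/min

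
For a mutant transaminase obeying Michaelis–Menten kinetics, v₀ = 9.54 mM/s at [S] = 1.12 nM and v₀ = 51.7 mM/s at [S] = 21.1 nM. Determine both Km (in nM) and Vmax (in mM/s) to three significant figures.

In reciprocal form, 1/v = (Km/Vmax)·(1/[S]) + 1/Vmax. The two points give (1/[S], 1/v) = (0.8929, 0.1048) and (0.04739, 0.01934).
Slope = (0.1048 − 0.01934)/(0.8929 − 0.04739) = 0.1011; intercept = 0.1048 − 0.1011×0.8929 = 0.01455.
Vmax = 1/intercept = 68.7 mM/s; Km = slope × Vmax = 0.1011 × 68.7 = 6.95 nM.

Km = 6.95 nM; Vmax = 68.7 mM/s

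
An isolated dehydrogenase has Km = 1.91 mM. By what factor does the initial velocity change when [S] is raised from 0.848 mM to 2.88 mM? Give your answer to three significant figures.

Since Vmax cancels, v₂/v₁ = [S]₂(Km+[S]₁) / [S]₁(Km+[S]₂).
= 2.88×(1.91+0.848) / (0.848×(1.91+2.88)) = 7.943/4.062 = 1.96.

1.96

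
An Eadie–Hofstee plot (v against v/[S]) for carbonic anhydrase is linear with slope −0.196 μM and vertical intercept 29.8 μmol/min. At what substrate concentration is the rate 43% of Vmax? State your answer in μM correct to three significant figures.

0.148 μM

The Eadie–Hofstee slope gives Km = 0.196 μM (slope = −Km).
v/Vmax = [S]/(Km+[S]) = 0.43 ⇒ [S] = Km·0.43/(1−0.43) = 0.196 × 0.7544 = 0.148 μM.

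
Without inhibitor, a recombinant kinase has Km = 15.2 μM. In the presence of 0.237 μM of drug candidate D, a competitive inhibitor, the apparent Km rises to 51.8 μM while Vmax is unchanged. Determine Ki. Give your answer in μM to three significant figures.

Competitive: Km,app = α·Km with α = 1 + [I]/Ki.
α = Km,app/Km = 51.8/15.2 = 3.408.
Ki = [I]/(α − 1) = 0.237/2.408 = 0.0984 μM.

0.0984 μM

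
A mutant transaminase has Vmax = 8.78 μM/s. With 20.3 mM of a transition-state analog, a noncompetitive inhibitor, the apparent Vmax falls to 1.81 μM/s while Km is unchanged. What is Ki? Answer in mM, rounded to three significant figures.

5.27 mM

Noncompetitive: Vmax,app = Vmax/α with α = 1 + [I]/Ki.
α = Vmax/Vmax,app = 8.78/1.81 = 4.851.
Ki = [I]/(α − 1) = 20.3/3.851 = 5.27 mM.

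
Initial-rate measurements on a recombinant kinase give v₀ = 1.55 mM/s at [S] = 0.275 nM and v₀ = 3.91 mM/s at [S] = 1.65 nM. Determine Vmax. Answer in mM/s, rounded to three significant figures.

5.62 mM/s

In reciprocal form, 1/v = (Km/Vmax)·(1/[S]) + 1/Vmax. The two points give (1/[S], 1/v) = (3.636, 0.6452) and (0.6061, 0.2558).
Slope = (0.6452 − 0.2558)/(3.636 − 0.6061) = 0.1285; intercept = 0.6452 − 0.1285×3.636 = 0.1779.
Vmax = 1/intercept = 5.62 mM/s; Km = slope × Vmax = 0.1285 × 5.62 = 0.722 nM.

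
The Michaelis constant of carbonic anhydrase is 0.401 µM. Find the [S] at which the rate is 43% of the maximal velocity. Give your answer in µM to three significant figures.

0.303 µM

v/Vmax = [S]/(Km+[S]) = 0.43, so [S] = Km·0.43/(1 − 0.43) = 0.401 × 0.7544.
[S] = 0.303 µM.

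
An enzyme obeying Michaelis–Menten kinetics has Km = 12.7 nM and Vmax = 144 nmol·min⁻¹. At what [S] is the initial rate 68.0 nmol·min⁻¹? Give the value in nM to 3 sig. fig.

11.4 nM

The required fractional saturation is v/Vmax = 68.0/144 = 0.4722.
Then [S]/(Km+[S]) = 0.4722 ⇒ [S] = 12.7 × 0.4722/(1 − 0.4722) = 11.4 nM.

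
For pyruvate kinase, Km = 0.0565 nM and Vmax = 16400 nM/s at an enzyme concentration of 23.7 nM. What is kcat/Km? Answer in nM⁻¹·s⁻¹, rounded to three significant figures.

12200 nM⁻¹·s⁻¹

kcat = Vmax/[E]total = 16400/23.7 = 692 s⁻¹.
kcat/Km = 692/0.0565 = 12200 nM⁻¹·s⁻¹.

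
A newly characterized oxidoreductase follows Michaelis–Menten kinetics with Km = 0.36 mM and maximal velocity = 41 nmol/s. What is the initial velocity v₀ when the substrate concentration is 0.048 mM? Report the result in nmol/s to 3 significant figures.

[S]/(Km+[S]) = 0.048/0.4080 = 0.1176, the fractional saturation.
v = 0.1176 × Vmax = 0.1176 × 41 = 4.82 nmol/s.

4.82 nmol/s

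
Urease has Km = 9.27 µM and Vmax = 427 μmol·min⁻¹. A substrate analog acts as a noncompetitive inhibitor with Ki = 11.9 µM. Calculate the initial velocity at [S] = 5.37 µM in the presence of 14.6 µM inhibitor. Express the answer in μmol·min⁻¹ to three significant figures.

70.3 μmol·min⁻¹

α = 1 + [I]/Ki = 1 + 14.6/11.9 = 2.227.
For a noncompetitive inhibitor, Vmax is reduced to Vmax/α while Km is unchanged: Km,app = 9.27 µM, Vmax,app = 192 μmol·min⁻¹.
v = Vmax,app·[S]/(Km,app + [S]) = 192 × 5.37/(9.27 + 5.37) = 70.3 μmol·min⁻¹.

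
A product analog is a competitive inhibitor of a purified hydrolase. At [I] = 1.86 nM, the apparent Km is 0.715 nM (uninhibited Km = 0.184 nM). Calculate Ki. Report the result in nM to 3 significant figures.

0.645 nM

Competitive: Km,app = α·Km with α = 1 + [I]/Ki.
α = Km,app/Km = 0.715/0.184 = 3.886.
Since α = 1 + [I]/Ki, [I]/Ki = 3.886 − 1 = 2.886 and Ki = 1.86/2.886 = 0.645 nM.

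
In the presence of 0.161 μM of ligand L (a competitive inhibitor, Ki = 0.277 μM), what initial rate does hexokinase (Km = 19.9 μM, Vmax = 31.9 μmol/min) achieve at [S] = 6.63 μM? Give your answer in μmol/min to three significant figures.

With α = 1 + [I]/Ki = 1 + 0.161/0.277 = 1.581, the competitive rate law is v = Vmax[S] / (αKm + [S]).
v = 31.9×6.63 / (1.581×19.9 + 6.63) = 211.5/38.10 = 5.55 μmol/min.

5.55 μmol/min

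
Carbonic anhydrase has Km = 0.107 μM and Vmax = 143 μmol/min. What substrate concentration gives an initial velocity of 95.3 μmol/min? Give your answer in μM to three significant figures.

0.214 μM

Rearranging v = Vmax[S]/(Km+[S]) gives [S] = Km·v/(Vmax − v).
[S] = 0.107 × 95.3 / (143 − 95.3) = 10.20/47.70 = 0.214 μM.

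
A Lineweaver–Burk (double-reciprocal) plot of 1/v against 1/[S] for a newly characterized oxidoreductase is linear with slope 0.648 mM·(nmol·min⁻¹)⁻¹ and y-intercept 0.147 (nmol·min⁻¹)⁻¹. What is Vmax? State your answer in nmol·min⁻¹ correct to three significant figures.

6.80 nmol·min⁻¹

The y-intercept of a Lineweaver–Burk plot equals 1/Vmax, so Vmax = 1/0.147 = 6.80 nmol·min⁻¹.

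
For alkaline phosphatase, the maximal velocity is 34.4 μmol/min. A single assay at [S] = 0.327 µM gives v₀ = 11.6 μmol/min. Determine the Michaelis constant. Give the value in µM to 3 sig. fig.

0.643 µM

v/Vmax = 11.6/34.4 = 0.3372 = [S]/(Km+[S]).
So Km + [S] = [S]/0.3372 = 0.9697 µM, giving Km = 0.9697 − 0.327 = 0.643 µM.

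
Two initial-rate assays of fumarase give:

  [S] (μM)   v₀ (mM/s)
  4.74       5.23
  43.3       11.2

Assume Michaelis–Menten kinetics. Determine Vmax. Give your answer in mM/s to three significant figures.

From v = Vmax[S]/(Km+[S]), each point gives Vmax = v(Km+[S])/[S].
Equating: 5.23(Km+4.74)/4.74 = 11.2(Km+43.3)/43.3.
1.103·Km + 5.23 = 0.2587·Km + 11.2, so (1.103 − 0.2587)·Km = 11.2 − 5.23.
Km = 5.970/0.8447 = 7.07 μM; then Vmax = 5.23(7.07+4.74)/4.74 = 13.0 mM/s.

13.0 mM/s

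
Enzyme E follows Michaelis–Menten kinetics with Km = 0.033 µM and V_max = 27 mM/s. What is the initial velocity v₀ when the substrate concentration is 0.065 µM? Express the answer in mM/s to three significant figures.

[S]/(Km+[S]) = 0.065/0.09800 = 0.6633, the fractional saturation.
v = 0.6633 × Vmax = 0.6633 × 27 = 17.9 mM/s.

17.9 mM/s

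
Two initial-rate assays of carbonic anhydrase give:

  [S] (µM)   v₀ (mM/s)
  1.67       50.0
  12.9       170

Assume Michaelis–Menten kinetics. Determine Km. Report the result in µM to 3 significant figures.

7.16 µM

From v = Vmax[S]/(Km+[S]), each point gives Vmax = v(Km+[S])/[S].
Equating: 50.0(Km+1.67)/1.67 = 170(Km+12.9)/12.9.
29.94·Km + 50.0 = 13.18·Km + 170, so (29.94 − 13.18)·Km = 170 − 50.0.
Km = 120.0/16.76 = 7.16 µM; then Vmax = 50.0(7.16+1.67)/1.67 = 264 mM/s.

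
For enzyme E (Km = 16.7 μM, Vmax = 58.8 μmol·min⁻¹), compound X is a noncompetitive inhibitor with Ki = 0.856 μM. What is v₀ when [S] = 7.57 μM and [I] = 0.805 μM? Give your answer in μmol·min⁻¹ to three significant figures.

9.45 μmol·min⁻¹

With α = 1 + [I]/Ki = 1 + 0.805/0.856 = 1.940, the noncompetitive rate law is v = (Vmax/α)·[S] / (Km + [S]).
v = (58.8/1.940)×7.57 / (16.7 + 7.57) = 229.4/24.27 = 9.45 μmol·min⁻¹.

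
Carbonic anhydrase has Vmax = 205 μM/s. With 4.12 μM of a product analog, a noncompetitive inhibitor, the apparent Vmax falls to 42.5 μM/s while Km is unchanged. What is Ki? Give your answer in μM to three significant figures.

1.08 μM

Noncompetitive: Vmax,app = Vmax/α with α = 1 + [I]/Ki.
α = Vmax/Vmax,app = 205/42.5 = 4.824.
Since α = 1 + [I]/Ki, [I]/Ki = 4.824 − 1 = 3.824 and Ki = 4.12/3.824 = 1.08 μM.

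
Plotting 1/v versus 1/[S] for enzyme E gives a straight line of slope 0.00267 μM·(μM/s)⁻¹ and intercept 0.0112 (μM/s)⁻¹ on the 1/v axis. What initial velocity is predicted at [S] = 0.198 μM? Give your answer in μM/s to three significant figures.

The y-intercept is 1/Vmax, so Vmax = 1/0.0112 = 89.3 μM/s.
The slope is Km/Vmax, so Km = 0.00267 × 89.3 = 0.238 μM.
Then v = 89.3 × 0.198/(0.238 + 0.198) = 40.5 μM/s.

40.5 μM/s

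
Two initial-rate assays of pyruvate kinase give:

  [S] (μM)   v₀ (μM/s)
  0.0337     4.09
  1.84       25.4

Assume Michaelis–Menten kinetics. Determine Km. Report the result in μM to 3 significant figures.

0.198 μM

In reciprocal form, 1/v = (Km/Vmax)·(1/[S]) + 1/Vmax. The two points give (1/[S], 1/v) = (29.67, 0.2445) and (0.5435, 0.03937).
Slope = (0.2445 − 0.03937)/(29.67 − 0.5435) = 0.007042; intercept = 0.2445 − 0.007042×29.67 = 0.03554.
Vmax = 1/intercept = 28.1 μM/s; Km = slope × Vmax = 0.007042 × 28.1 = 0.198 μM.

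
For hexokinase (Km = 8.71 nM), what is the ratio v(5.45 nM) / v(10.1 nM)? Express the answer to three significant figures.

0.717

Since Vmax cancels, v₂/v₁ = [S]₂(Km+[S]₁) / [S]₁(Km+[S]₂).
= 5.45×(8.71+10.1) / (10.1×(8.71+5.45)) = 102.5/143.0 = 0.717.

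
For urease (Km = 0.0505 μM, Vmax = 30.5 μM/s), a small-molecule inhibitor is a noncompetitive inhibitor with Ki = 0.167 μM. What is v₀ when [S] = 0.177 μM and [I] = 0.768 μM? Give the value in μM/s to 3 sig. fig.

4.24 μM/s

With α = 1 + [I]/Ki = 1 + 0.768/0.167 = 5.599, the noncompetitive rate law is v = (Vmax/α)·[S] / (Km + [S]).
v = (30.5/5.599)×0.177 / (0.0505 + 0.177) = 0.9642/0.2275 = 4.24 μM/s.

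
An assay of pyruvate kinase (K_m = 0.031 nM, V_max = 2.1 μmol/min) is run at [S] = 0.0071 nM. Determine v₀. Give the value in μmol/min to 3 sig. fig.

[S]/(Km+[S]) = 0.0071/0.03810 = 0.1864, the fractional saturation.
v = 0.1864 × Vmax = 0.1864 × 2.1 = 0.391 μmol/min.

0.391 μmol/min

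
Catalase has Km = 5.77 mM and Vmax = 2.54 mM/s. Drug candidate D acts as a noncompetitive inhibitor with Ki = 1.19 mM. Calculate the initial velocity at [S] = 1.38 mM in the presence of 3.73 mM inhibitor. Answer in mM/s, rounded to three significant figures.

0.119 mM/s

α = 1 + [I]/Ki = 1 + 3.73/1.19 = 4.134.
For a noncompetitive inhibitor, Vmax is reduced to Vmax/α while Km is unchanged: Km,app = 5.77 mM, Vmax,app = 0.614 mM/s.
v = Vmax,app·[S]/(Km,app + [S]) = 0.614 × 1.38/(5.77 + 1.38) = 0.119 mM/s.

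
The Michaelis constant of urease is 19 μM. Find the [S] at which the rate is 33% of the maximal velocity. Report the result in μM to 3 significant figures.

9.36 μM

v/Vmax = [S]/(Km+[S]) = 0.33, so [S] = Km·0.33/(1 − 0.33) = 19 × 0.4925.
[S] = 9.36 μM.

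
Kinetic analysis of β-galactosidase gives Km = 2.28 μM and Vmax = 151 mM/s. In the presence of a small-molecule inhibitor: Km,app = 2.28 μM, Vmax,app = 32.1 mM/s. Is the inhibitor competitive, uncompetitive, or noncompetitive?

Vmax decreases (151 → 32.1 mM/s) while Km is unchanged — pure noncompetitive inhibition.

noncompetitive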